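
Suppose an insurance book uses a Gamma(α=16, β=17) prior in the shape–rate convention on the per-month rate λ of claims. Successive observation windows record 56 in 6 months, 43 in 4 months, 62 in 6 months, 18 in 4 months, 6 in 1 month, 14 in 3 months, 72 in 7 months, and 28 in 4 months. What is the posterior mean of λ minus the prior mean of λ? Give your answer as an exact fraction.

Total count: 56 + 43 + 62 + 18 + 6 + 14 + 72 + 28 = 299.
Total exposure: 6 + 4 + 6 + 4 + 1 + 3 + 7 + 4 = 35 months.
Conjugate update: add total count to the shape and total exposure to the rate, giving Gamma(315, 52).
Posterior mean = 315/52 = 315/52; prior mean = 16/17 = 16/17. Difference = 315/52 − 16/17 = 4523/884.

4523/884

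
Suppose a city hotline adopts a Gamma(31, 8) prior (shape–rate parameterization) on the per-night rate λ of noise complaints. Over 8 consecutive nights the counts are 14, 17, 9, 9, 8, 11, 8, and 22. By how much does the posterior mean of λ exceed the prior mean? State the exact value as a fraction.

67/16

Total count: 14 + 17 + 9 + 9 + 8 + 11 + 8 + 22 = 98.
Total exposure: 8 nights.
The Gamma prior is conjugate for the Poisson rate, so λ | data ~ Gamma(31+98, 8+8) = Gamma(129, 16).
Posterior mean = 129/16 = 129/16; prior mean = 31/8 = 31/8. Difference = 129/16 − 31/8 = 67/16.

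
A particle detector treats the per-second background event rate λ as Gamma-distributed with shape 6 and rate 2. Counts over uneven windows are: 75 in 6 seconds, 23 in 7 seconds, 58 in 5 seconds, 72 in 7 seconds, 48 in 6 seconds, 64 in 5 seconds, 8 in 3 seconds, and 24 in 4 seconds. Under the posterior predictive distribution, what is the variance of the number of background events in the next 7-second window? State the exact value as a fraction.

5096/75

Total count: 75 + 23 + 58 + 72 + 48 + 64 + 8 + 24 = 372.
Total exposure: 6 + 7 + 5 + 7 + 6 + 5 + 3 + 4 = 43 seconds.
The Gamma prior is conjugate for the Poisson rate, so λ | data ~ Gamma(6+372, 2+43) = Gamma(378, 45).
The posterior predictive for a window of length T is Negative Binomial with variance T·α'·(β'+T)/β'² = 7·378·52/2025 = 5096/75.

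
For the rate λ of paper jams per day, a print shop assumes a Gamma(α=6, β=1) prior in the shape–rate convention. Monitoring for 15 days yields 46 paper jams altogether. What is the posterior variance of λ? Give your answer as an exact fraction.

13/64

Total count 46 over total exposure 15 days.
By Gamma–Poisson conjugacy, the posterior is Gamma(α + Σx, β + Σt) = Gamma(6 + 46, 1 + 15) = Gamma(52, 16).
Posterior variance = α'/β'² = 52/256 = 13/64.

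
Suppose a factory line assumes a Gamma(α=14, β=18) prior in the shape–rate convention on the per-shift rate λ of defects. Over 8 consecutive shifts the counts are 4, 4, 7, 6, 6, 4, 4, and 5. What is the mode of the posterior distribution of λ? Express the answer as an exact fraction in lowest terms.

Total count: 4 + 4 + 7 + 6 + 6 + 4 + 4 + 5 = 40.
Total exposure: 8 shifts.
Conjugate update: add total count to the shape and total exposure to the rate, giving Gamma(54, 26).
Posterior mode = (α'−1)/β' = 53/26.

53/26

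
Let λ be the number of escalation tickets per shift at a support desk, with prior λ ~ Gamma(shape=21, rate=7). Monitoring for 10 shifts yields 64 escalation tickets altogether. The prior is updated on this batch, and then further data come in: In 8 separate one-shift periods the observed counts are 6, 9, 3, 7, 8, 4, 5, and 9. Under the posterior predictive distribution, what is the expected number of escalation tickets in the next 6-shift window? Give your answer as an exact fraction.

816/25

Total count 64 over total exposure 10 shifts.
After the first batch: Gamma(21 + 64, 7 + 10) = Gamma(85, 17).
Total count: 6 + 9 + 3 + 7 + 8 + 4 + 5 + 9 = 51.
Total exposure: 8 shifts.
After the second batch: Gamma(85 + 51, 17 + 8) = Gamma(136, 25).
Predictive mean over a 6-shift window = T·E[λ|data] = 6·136/25 = 816/25.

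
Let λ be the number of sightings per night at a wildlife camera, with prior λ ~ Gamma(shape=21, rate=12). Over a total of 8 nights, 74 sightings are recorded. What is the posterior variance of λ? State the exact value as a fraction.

19/80

Total count 74 over total exposure 8 nights.
Posterior: α' = 21 + 74 = 95, β' = 12 + 8 = 20.
Posterior variance = α'/β'² = 95/400 = 19/80.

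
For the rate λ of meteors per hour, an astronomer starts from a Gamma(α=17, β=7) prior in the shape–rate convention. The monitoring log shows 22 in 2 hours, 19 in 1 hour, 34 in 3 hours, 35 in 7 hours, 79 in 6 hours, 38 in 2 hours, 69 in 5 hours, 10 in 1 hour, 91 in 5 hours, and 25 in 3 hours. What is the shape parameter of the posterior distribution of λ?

439

Total count: 22 + 19 + 34 + 35 + 79 + 38 + 69 + 10 + 91 + 25 = 422.
Total exposure: 2 + 1 + 3 + 7 + 6 + 2 + 5 + 1 + 5 + 3 = 35 hours.
Posterior: α' = 17 + 422 = 439, β' = 7 + 35 = 42.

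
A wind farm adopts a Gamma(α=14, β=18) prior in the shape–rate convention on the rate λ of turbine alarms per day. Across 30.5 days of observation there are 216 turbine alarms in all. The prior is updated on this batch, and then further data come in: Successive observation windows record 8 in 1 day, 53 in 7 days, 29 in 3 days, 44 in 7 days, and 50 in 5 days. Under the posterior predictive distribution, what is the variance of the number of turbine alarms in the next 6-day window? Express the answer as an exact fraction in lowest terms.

770040/20449

Total count 216 over total exposure 30.5 days.
After the first batch: Gamma(14 + 216, 18 + 30.5) = Gamma(230, 97/2).
Total count: 8 + 53 + 29 + 44 + 50 = 184.
Total exposure: 1 + 7 + 3 + 7 + 5 = 23 days.
After the second batch: Gamma(230 + 184, 97/2 + 23) = Gamma(414, 143/2).
The posterior predictive for a window of length T is Negative Binomial with variance T·α'·(β'+T)/β'² = 6·414·(155/2)/(20449/4) = 770040/20449.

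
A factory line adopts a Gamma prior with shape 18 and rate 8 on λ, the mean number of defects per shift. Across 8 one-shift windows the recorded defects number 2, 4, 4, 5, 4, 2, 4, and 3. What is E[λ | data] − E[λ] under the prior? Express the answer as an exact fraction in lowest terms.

Total count: 2 + 4 + 4 + 5 + 4 + 2 + 4 + 3 = 28.
Total exposure: 8 shifts.
The Gamma prior is conjugate for the Poisson rate, so λ | data ~ Gamma(18+28, 8+8) = Gamma(46, 16).
Posterior mean = 46/16 = 23/8; prior mean = 18/8 = 9/4. Difference = 23/8 − 9/4 = 5/8.

5/8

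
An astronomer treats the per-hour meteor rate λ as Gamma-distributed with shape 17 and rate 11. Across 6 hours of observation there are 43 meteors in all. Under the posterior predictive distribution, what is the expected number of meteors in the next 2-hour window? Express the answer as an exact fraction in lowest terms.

Total count 43 over total exposure 6 hours.
The Gamma prior is conjugate for the Poisson rate, so λ | data ~ Gamma(17+43, 11+6) = Gamma(60, 17).
Predictive mean over a 2-hour window = T·E[λ|data] = 2·60/17 = 120/17.

120/17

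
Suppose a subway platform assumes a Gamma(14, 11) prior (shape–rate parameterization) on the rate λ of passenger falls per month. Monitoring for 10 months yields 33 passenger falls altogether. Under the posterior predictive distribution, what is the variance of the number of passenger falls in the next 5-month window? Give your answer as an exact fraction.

6110/441

Total count 33 over total exposure 10 months.
The Gamma prior is conjugate for the Poisson rate, so λ | data ~ Gamma(14+33, 11+10) = Gamma(47, 21).
The posterior predictive for a window of length T is Negative Binomial with variance T·α'·(β'+T)/β'² = 5·47·26/441 = 6110/441.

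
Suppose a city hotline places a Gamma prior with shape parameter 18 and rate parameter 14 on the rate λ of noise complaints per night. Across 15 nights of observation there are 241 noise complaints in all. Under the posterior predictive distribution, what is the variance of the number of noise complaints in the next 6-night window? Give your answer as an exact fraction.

54390/841

Total count 241 over total exposure 15 nights.
The Gamma prior is conjugate for the Poisson rate, so λ | data ~ Gamma(18+241, 14+15) = Gamma(259, 29).
The posterior predictive for a window of length T is Negative Binomial with variance T·α'·(β'+T)/β'² = 6·259·35/841 = 54390/841.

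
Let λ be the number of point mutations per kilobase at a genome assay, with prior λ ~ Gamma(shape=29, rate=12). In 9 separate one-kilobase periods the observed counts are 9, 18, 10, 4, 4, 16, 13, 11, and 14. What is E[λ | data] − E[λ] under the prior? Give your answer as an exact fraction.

Total count: 9 + 18 + 10 + 4 + 4 + 16 + 13 + 11 + 14 = 99.
Total exposure: 9 kilobases.
The Gamma prior is conjugate for the Poisson rate, so λ | data ~ Gamma(29+99, 12+9) = Gamma(128, 21).
Posterior mean = 128/21 = 128/21; prior mean = 29/12 = 29/12. Difference = 128/21 − 29/12 = 103/28.

103/28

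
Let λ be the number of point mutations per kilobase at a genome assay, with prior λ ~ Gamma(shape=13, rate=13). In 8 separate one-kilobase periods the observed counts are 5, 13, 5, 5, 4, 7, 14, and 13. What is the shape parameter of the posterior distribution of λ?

Total count: 5 + 13 + 5 + 5 + 4 + 7 + 14 + 13 = 66.
Total exposure: 8 kilobases.
Gamma(α, β) with Poisson data over total exposure Σt gives posterior Gamma(α+Σx, β+Σt) = Gamma(79, 21).

79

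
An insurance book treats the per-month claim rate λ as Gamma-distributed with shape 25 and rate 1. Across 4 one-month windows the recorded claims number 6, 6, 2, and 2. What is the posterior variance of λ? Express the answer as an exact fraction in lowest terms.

Total count: 6 + 6 + 2 + 2 = 16.
Total exposure: 4 months.
By Gamma–Poisson conjugacy, the posterior is Gamma(α + Σx, β + Σt) = Gamma(25 + 16, 1 + 4) = Gamma(41, 5).
Posterior variance = α'/β'² = 41/25.

41/25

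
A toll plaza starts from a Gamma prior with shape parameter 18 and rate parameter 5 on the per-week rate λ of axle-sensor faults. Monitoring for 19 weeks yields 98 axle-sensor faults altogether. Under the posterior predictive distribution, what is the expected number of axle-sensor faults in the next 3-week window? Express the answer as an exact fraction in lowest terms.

Total count 98 over total exposure 19 weeks.
By Gamma–Poisson conjugacy, the posterior is Gamma(α + Σx, β + Σt) = Gamma(18 + 98, 5 + 19) = Gamma(116, 24).
Predictive mean over a 3-week window = T·E[λ|data] = 3·116/24 = 29/2.

29/2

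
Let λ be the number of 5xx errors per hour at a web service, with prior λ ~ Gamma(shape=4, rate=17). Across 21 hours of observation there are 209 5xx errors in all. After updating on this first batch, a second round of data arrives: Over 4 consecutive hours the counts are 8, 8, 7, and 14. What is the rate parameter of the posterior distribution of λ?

42

Total count 209 over total exposure 21 hours.
After the first batch: Gamma(4 + 209, 17 + 21) = Gamma(213, 38).
Total count: 8 + 8 + 7 + 14 = 37.
Total exposure: 4 hours.
After the second batch: Gamma(213 + 37, 38 + 4) = Gamma(250, 42).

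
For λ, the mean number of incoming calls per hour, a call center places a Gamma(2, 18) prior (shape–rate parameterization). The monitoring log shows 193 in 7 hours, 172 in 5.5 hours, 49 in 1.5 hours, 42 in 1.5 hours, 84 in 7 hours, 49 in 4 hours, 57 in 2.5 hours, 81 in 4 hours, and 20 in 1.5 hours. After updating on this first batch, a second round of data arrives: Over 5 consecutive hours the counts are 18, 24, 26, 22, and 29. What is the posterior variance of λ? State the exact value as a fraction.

3472/13225

Total count: 193 + 172 + 49 + 42 + 84 + 49 + 57 + 81 + 20 = 747.
Total exposure: 7 + 5.5 + 1.5 + 1.5 + 7 + 4 + 2.5 + 4 + 1.5 = 34.5 hours.
After the first batch: Gamma(2 + 747, 18 + 34.5) = Gamma(749, 105/2).
Total count: 18 + 24 + 26 + 22 + 29 = 119.
Total exposure: 5 hours.
After the second batch: Gamma(749 + 119, 105/2 + 5) = Gamma(868, 115/2).
Posterior variance = α'/β'² = 868/(13225/4) = 3472/13225.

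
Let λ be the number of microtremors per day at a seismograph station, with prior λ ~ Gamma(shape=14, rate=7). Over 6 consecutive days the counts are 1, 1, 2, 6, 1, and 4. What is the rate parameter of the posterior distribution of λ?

Total count: 1 + 1 + 2 + 6 + 1 + 4 = 15.
Total exposure: 6 days.
By Gamma–Poisson conjugacy, the posterior is Gamma(α + Σx, β + Σt) = Gamma(14 + 15, 7 + 6) = Gamma(29, 13).

13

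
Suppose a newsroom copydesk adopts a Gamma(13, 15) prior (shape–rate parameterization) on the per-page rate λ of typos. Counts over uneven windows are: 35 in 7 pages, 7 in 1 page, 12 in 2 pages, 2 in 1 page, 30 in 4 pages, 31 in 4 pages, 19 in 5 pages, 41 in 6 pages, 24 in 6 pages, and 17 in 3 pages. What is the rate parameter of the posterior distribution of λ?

54

Total count: 35 + 7 + 12 + 2 + 30 + 31 + 19 + 41 + 24 + 17 = 218.
Total exposure: 7 + 1 + 2 + 1 + 4 + 4 + 5 + 6 + 6 + 3 = 39 pages.
By Gamma–Poisson conjugacy, the posterior is Gamma(α + Σx, β + Σt) = Gamma(13 + 218, 15 + 39) = Gamma(231, 54).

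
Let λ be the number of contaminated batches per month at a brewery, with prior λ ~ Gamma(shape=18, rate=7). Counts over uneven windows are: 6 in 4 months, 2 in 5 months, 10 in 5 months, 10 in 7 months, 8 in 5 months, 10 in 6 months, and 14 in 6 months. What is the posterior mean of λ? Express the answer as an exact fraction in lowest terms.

Total count: 6 + 2 + 10 + 10 + 8 + 10 + 14 = 60.
Total exposure: 4 + 5 + 5 + 7 + 5 + 6 + 6 = 38 months.
Posterior: α' = 18 + 60 = 78, β' = 7 + 38 = 45.
Posterior mean = α'/β' = 78/45 = 26/15.

26/15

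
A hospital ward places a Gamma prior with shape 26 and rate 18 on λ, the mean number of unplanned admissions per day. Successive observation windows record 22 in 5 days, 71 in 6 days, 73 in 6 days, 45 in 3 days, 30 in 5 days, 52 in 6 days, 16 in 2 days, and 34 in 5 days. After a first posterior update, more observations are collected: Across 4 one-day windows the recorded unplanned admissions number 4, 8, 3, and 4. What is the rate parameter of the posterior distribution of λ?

60

Total count: 22 + 71 + 73 + 45 + 30 + 52 + 16 + 34 = 343.
Total exposure: 5 + 6 + 6 + 3 + 5 + 6 + 2 + 5 = 38 days.
After the first batch: Gamma(26 + 343, 18 + 38) = Gamma(369, 56).
Total count: 4 + 8 + 3 + 4 = 19.
Total exposure: 4 days.
After the second batch: Gamma(369 + 19, 56 + 4) = Gamma(388, 60).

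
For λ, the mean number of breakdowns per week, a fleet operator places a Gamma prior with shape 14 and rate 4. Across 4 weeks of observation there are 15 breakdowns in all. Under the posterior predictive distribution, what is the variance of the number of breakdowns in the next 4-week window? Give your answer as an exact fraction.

Total count 15 over total exposure 4 weeks.
Conjugate update: add total count to the shape and total exposure to the rate, giving Gamma(29, 8).
The posterior predictive for a window of length T is Negative Binomial with variance T·α'·(β'+T)/β'² = 4·29·12/64 = 87/4.

87/4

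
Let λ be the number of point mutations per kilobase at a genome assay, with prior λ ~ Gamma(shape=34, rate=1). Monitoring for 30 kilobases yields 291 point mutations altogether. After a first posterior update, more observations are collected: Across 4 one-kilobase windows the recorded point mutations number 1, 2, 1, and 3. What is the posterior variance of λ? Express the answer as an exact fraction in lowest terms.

Total count 291 over total exposure 30 kilobases.
After the first batch: Gamma(34 + 291, 1 + 30) = Gamma(325, 31).
Total count: 1 + 2 + 1 + 3 = 7.
Total exposure: 4 kilobases.
After the second batch: Gamma(325 + 7, 31 + 4) = Gamma(332, 35).
Posterior variance = α'/β'² = 332/1225.

332/1225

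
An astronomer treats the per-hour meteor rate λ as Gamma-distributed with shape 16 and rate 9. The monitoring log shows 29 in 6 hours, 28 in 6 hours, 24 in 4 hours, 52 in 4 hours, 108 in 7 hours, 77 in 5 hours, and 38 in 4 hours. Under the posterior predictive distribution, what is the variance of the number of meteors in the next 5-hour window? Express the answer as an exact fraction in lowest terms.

1240/27

Total count: 29 + 28 + 24 + 52 + 108 + 77 + 38 = 356.
Total exposure: 6 + 6 + 4 + 4 + 7 + 5 + 4 = 36 hours.
Posterior: α' = 16 + 356 = 372, β' = 9 + 36 = 45.
The posterior predictive for a window of length T is Negative Binomial with variance T·α'·(β'+T)/β'² = 5·372·50/2025 = 1240/27.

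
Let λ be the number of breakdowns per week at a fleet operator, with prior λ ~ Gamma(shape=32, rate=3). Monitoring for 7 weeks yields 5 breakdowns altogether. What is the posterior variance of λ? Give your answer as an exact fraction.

Total count 5 over total exposure 7 weeks.
By Gamma–Poisson conjugacy, the posterior is Gamma(α + Σx, β + Σt) = Gamma(32 + 5, 3 + 7) = Gamma(37, 10).
Posterior variance = α'/β'² = 37/100.

37/100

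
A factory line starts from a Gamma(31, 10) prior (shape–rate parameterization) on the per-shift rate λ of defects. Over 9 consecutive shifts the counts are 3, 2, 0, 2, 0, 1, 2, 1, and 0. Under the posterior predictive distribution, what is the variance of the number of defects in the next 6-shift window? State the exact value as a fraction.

6300/361

Total count: 3 + 2 + 0 + 2 + 0 + 1 + 2 + 1 + 0 = 11.
Total exposure: 9 shifts.
The Gamma prior is conjugate for the Poisson rate, so λ | data ~ Gamma(31+11, 10+9) = Gamma(42, 19).
The posterior predictive for a window of length T is Negative Binomial with variance T·α'·(β'+T)/β'² = 6·42·25/361 = 6300/361.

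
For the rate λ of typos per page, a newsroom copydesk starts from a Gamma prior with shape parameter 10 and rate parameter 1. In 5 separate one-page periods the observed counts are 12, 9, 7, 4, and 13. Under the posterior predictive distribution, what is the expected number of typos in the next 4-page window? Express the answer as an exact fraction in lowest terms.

110/3

Total count: 12 + 9 + 7 + 4 + 13 = 45.
Total exposure: 5 pages.
Posterior: α' = 10 + 45 = 55, β' = 1 + 5 = 6.
Predictive mean over a 4-page window = T·E[λ|data] = 4·55/6 = 110/3.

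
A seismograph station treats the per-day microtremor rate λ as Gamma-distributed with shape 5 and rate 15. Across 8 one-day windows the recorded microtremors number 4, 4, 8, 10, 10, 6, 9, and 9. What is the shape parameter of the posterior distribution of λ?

65

Total count: 4 + 4 + 8 + 10 + 10 + 6 + 9 + 9 = 60.
Total exposure: 8 days.
Gamma(α, β) with Poisson data over total exposure Σt gives posterior Gamma(α+Σx, β+Σt) = Gamma(65, 23).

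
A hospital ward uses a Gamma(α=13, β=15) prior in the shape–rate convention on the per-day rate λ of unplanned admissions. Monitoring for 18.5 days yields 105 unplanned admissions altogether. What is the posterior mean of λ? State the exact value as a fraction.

236/67

Total count 105 over total exposure 18.5 days.
Posterior: α' = 13 + 105 = 118, β' = 15 + 18.5 = 67/2.
Posterior mean = α'/β' = 118/(67/2) = 236/67.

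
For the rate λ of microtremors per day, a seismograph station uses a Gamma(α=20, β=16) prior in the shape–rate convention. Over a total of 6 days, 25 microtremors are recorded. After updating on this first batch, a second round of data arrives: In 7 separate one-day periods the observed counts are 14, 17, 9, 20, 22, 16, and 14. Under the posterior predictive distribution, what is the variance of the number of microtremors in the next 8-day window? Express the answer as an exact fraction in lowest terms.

Total count 25 over total exposure 6 days.
After the first batch: Gamma(20 + 25, 16 + 6) = Gamma(45, 22).
Total count: 14 + 17 + 9 + 20 + 22 + 16 + 14 = 112.
Total exposure: 7 days.
After the second batch: Gamma(45 + 112, 22 + 7) = Gamma(157, 29).
The posterior predictive for a window of length T is Negative Binomial with variance T·α'·(β'+T)/β'² = 8·157·37/841 = 46472/841.

46472/841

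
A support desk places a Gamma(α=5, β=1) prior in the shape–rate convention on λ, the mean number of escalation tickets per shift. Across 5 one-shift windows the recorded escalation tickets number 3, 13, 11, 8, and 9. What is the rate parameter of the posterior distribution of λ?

6

Total count: 3 + 13 + 11 + 8 + 9 = 44.
Total exposure: 5 shifts.
Conjugate update: add total count to the shape and total exposure to the rate, giving Gamma(49, 6).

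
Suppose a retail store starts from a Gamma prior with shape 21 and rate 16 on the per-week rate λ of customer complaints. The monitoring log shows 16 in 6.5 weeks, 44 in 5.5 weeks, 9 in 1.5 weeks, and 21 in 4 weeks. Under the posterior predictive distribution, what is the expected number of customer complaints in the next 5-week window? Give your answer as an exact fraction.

1110/67

Total count: 16 + 44 + 9 + 21 = 90.
Total exposure: 6.5 + 5.5 + 1.5 + 4 = 17.5 weeks.
Gamma(α, β) with Poisson data over total exposure Σt gives posterior Gamma(α+Σx, β+Σt) = Gamma(111, 67/2).
Predictive mean over a 5-week window = T·E[λ|data] = 5·111/(67/2) = 1110/67.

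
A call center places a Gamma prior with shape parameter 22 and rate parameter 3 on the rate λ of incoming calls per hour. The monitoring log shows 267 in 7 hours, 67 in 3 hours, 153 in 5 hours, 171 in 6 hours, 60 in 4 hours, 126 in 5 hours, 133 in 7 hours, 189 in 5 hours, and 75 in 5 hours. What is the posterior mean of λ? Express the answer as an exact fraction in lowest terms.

1263/50

Total count: 267 + 67 + 153 + 171 + 60 + 126 + 133 + 189 + 75 = 1241.
Total exposure: 7 + 3 + 5 + 6 + 4 + 5 + 7 + 5 + 5 = 47 hours.
Conjugate update: add total count to the shape and total exposure to the rate, giving Gamma(1263, 50).
Posterior mean = α'/β' = 1263/50.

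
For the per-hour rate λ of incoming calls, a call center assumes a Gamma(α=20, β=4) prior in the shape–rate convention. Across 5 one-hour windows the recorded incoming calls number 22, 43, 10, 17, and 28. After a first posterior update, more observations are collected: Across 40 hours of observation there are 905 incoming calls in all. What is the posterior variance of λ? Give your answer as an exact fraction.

1045/2401

Total count: 22 + 43 + 10 + 17 + 28 = 120.
Total exposure: 5 hours.
After the first batch: Gamma(20 + 120, 4 + 5) = Gamma(140, 9).
Total count 905 over total exposure 40 hours.
After the second batch: Gamma(140 + 905, 9 + 40) = Gamma(1045, 49).
Posterior variance = α'/β'² = 1045/2401.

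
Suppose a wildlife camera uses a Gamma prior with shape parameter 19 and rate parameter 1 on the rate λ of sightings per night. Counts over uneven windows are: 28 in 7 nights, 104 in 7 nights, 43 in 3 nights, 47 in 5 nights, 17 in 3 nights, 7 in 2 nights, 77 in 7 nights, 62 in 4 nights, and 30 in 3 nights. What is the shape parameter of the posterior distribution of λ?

434

Total count: 28 + 104 + 43 + 47 + 17 + 7 + 77 + 62 + 30 = 415.
Total exposure: 7 + 7 + 3 + 5 + 3 + 2 + 7 + 4 + 3 = 41 nights.
Posterior: α' = 19 + 415 = 434, β' = 1 + 41 = 42.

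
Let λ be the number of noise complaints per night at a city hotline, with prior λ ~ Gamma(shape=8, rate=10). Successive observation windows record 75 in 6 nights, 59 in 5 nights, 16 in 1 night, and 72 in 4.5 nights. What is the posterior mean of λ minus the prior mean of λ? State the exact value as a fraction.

2088/265

Total count: 75 + 59 + 16 + 72 = 222.
Total exposure: 6 + 5 + 1 + 4.5 = 16.5 nights.
The Gamma prior is conjugate for the Poisson rate, so λ | data ~ Gamma(8+222, 10+16.5) = Gamma(230, 53/2).
Posterior mean = 230/(53/2) = 460/53; prior mean = 8/10 = 4/5. Difference = 460/53 − 4/5 = 2088/265.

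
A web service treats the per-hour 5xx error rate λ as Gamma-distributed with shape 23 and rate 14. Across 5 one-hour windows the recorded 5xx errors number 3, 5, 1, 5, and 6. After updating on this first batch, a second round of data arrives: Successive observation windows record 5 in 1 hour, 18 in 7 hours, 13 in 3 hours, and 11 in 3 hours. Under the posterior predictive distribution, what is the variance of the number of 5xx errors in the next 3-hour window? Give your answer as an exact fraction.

Total count: 3 + 5 + 1 + 5 + 6 = 20.
Total exposure: 5 hours.
After the first batch: Gamma(23 + 20, 14 + 5) = Gamma(43, 19).
Total count: 5 + 18 + 13 + 11 = 47.
Total exposure: 1 + 7 + 3 + 3 = 14 hours.
After the second batch: Gamma(43 + 47, 19 + 14) = Gamma(90, 33).
The posterior predictive for a window of length T is Negative Binomial with variance T·α'·(β'+T)/β'² = 3·90·36/1089 = 1080/121.

1080/121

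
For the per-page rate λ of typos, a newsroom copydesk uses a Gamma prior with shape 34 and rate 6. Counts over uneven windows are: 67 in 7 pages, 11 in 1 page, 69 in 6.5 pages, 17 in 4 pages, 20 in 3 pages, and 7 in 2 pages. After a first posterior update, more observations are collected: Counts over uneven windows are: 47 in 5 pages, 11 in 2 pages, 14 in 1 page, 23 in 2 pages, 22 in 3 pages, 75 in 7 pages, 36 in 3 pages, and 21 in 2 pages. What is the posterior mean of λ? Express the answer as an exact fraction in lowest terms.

Total count: 67 + 11 + 69 + 17 + 20 + 7 = 191.
Total exposure: 7 + 1 + 6.5 + 4 + 3 + 2 = 23.5 pages.
After the first batch: Gamma(34 + 191, 6 + 23.5) = Gamma(225, 59/2).
Total count: 47 + 11 + 14 + 23 + 22 + 75 + 36 + 21 = 249.
Total exposure: 5 + 2 + 1 + 2 + 3 + 7 + 3 + 2 = 25 pages.
After the second batch: Gamma(225 + 249, 59/2 + 25) = Gamma(474, 109/2).
Posterior mean = α'/β' = 474/(109/2) = 948/109.

948/109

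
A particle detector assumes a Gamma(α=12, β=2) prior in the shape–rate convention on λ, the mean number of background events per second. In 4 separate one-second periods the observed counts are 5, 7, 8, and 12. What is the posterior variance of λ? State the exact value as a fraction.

Total count: 5 + 7 + 8 + 12 = 32.
Total exposure: 4 seconds.
The Gamma prior is conjugate for the Poisson rate, so λ | data ~ Gamma(12+32, 2+4) = Gamma(44, 6).
Posterior variance = α'/β'² = 44/36 = 11/9.

11/9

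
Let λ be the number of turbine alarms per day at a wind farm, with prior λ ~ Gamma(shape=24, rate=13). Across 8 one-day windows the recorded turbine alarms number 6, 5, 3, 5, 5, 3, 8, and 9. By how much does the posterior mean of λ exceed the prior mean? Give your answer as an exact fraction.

380/273

Total count: 6 + 5 + 3 + 5 + 5 + 3 + 8 + 9 = 44.
Total exposure: 8 days.
Gamma(α, β) with Poisson data over total exposure Σt gives posterior Gamma(α+Σx, β+Σt) = Gamma(68, 21).
Posterior mean = 68/21 = 68/21; prior mean = 24/13 = 24/13. Difference = 68/21 − 24/13 = 380/273.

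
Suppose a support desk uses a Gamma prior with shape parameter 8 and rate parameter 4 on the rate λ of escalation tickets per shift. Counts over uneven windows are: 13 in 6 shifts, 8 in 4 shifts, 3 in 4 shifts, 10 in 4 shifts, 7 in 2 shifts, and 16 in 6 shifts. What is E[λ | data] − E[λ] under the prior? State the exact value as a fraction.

Total count: 13 + 8 + 3 + 10 + 7 + 16 = 57.
Total exposure: 6 + 4 + 4 + 4 + 2 + 6 = 26 shifts.
The Gamma prior is conjugate for the Poisson rate, so λ | data ~ Gamma(8+57, 4+26) = Gamma(65, 30).
Posterior mean = 65/30 = 13/6; prior mean = 8/4 = 2. Difference = 13/6 − 2 = 1/6.

1/6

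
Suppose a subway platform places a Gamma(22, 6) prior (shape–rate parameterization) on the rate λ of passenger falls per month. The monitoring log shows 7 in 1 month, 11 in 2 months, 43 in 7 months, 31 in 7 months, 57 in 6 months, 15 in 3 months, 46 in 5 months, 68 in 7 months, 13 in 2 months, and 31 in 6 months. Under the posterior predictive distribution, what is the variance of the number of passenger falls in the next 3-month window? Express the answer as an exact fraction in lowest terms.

Total count: 7 + 11 + 43 + 31 + 57 + 15 + 46 + 68 + 13 + 31 = 322.
Total exposure: 1 + 2 + 7 + 7 + 6 + 3 + 5 + 7 + 2 + 6 = 46 months.
Gamma(α, β) with Poisson data over total exposure Σt gives posterior Gamma(α+Σx, β+Σt) = Gamma(344, 52).
The posterior predictive for a window of length T is Negative Binomial with variance T·α'·(β'+T)/β'² = 3·344·55/2704 = 7095/338.

7095/338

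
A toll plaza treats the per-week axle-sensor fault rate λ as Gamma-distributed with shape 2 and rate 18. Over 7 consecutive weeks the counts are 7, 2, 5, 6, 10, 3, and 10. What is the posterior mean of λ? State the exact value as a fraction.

Total count: 7 + 2 + 5 + 6 + 10 + 3 + 10 = 43.
Total exposure: 7 weeks.
By Gamma–Poisson conjugacy, the posterior is Gamma(α + Σx, β + Σt) = Gamma(2 + 43, 18 + 7) = Gamma(45, 25).
Posterior mean = α'/β' = 45/25 = 9/5.

9/5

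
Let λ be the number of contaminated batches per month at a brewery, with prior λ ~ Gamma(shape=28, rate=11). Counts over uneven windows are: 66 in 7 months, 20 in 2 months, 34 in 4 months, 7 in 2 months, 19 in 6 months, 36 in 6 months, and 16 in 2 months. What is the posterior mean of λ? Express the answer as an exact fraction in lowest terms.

113/20

Total count: 66 + 20 + 34 + 7 + 19 + 36 + 16 = 198.
Total exposure: 7 + 2 + 4 + 2 + 6 + 6 + 2 = 29 months.
Gamma(α, β) with Poisson data over total exposure Σt gives posterior Gamma(α+Σx, β+Σt) = Gamma(226, 40).
Posterior mean = α'/β' = 226/40 = 113/20.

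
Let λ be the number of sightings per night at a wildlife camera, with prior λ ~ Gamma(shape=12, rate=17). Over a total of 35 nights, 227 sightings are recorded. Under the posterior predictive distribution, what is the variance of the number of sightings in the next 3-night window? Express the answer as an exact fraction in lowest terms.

39435/2704

Total count 227 over total exposure 35 nights.
Conjugate update: add total count to the shape and total exposure to the rate, giving Gamma(239, 52).
The posterior predictive for a window of length T is Negative Binomial with variance T·α'·(β'+T)/β'² = 3·239·55/2704 = 39435/2704.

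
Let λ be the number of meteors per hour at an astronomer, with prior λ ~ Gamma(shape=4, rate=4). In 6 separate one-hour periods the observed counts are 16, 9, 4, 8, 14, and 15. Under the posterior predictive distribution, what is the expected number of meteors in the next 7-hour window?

Total count: 16 + 9 + 4 + 8 + 14 + 15 = 66.
Total exposure: 6 hours.
By Gamma–Poisson conjugacy, the posterior is Gamma(α + Σx, β + Σt) = Gamma(4 + 66, 4 + 6) = Gamma(70, 10).
Predictive mean over a 7-hour window = T·E[λ|data] = 7·70/10 = 49.

49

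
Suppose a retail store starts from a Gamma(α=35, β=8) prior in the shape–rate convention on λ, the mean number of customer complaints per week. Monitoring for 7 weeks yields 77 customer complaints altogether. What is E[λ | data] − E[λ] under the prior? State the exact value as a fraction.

Total count 77 over total exposure 7 weeks.
Gamma(α, β) with Poisson data over total exposure Σt gives posterior Gamma(α+Σx, β+Σt) = Gamma(112, 15).
Posterior mean = 112/15 = 112/15; prior mean = 35/8 = 35/8. Difference = 112/15 − 35/8 = 371/120.

371/120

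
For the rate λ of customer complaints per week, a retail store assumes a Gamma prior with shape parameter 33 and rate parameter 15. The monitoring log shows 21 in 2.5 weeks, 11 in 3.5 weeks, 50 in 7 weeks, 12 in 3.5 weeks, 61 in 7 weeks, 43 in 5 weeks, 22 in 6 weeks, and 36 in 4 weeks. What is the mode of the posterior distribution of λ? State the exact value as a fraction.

576/107

Total count: 21 + 11 + 50 + 12 + 61 + 43 + 22 + 36 = 256.
Total exposure: 2.5 + 3.5 + 7 + 3.5 + 7 + 5 + 6 + 4 = 38.5 weeks.
The Gamma prior is conjugate for the Poisson rate, so λ | data ~ Gamma(33+256, 15+38.5) = Gamma(289, 107/2).
Posterior mode = (α'−1)/β' = 288/(107/2) = 576/107.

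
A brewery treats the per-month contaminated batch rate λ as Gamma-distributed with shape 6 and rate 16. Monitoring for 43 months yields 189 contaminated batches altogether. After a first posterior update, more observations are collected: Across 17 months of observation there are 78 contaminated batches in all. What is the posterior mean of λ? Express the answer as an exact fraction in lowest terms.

273/76

Total count 189 over total exposure 43 months.
After the first batch: Gamma(6 + 189, 16 + 43) = Gamma(195, 59).
Total count 78 over total exposure 17 months.
After the second batch: Gamma(195 + 78, 59 + 17) = Gamma(273, 76).
Posterior mean = α'/β' = 273/76.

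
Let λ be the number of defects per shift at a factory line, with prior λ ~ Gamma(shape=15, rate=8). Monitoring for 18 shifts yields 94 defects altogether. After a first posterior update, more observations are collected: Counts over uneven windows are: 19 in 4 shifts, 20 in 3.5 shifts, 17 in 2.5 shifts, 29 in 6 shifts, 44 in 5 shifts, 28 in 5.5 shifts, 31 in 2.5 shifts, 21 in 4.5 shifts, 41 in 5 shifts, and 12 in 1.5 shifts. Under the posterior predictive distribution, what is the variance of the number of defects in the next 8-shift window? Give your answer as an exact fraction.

54908/1089

Total count 94 over total exposure 18 shifts.
After the first batch: Gamma(15 + 94, 8 + 18) = Gamma(109, 26).
Total count: 19 + 20 + 17 + 29 + 44 + 28 + 31 + 21 + 41 + 12 = 262.
Total exposure: 4 + 3.5 + 2.5 + 6 + 5 + 5.5 + 2.5 + 4.5 + 5 + 1.5 = 40 shifts.
After the second batch: Gamma(109 + 262, 26 + 40) = Gamma(371, 66).
The posterior predictive for a window of length T is Negative Binomial with variance T·α'·(β'+T)/β'² = 8·371·74/4356 = 54908/1089.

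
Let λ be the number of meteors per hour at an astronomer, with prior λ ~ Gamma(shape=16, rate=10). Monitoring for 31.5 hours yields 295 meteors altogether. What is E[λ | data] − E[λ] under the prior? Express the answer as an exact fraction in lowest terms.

2446/415

Total count 295 over total exposure 31.5 hours.
Gamma(α, β) with Poisson data over total exposure Σt gives posterior Gamma(α+Σx, β+Σt) = Gamma(311, 83/2).
Posterior mean = 311/(83/2) = 622/83; prior mean = 16/10 = 8/5. Difference = 622/83 − 8/5 = 2446/415.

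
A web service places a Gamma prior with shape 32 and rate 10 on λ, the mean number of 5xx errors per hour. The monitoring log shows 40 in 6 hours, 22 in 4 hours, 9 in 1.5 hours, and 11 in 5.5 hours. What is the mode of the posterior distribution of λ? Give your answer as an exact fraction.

Total count: 40 + 22 + 9 + 11 = 82.
Total exposure: 6 + 4 + 1.5 + 5.5 = 17 hours.
By Gamma–Poisson conjugacy, the posterior is Gamma(α + Σx, β + Σt) = Gamma(32 + 82, 10 + 17) = Gamma(114, 27).
Posterior mode = (α'−1)/β' = 113/27.

113/27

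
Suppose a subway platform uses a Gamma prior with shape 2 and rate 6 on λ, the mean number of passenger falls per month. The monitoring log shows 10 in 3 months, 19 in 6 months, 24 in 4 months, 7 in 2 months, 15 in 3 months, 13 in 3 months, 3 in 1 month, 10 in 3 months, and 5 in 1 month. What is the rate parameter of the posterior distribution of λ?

32

Total count: 10 + 19 + 24 + 7 + 15 + 13 + 3 + 10 + 5 = 106.
Total exposure: 3 + 6 + 4 + 2 + 3 + 3 + 1 + 3 + 1 = 26 months.
Gamma(α, β) with Poisson data over total exposure Σt gives posterior Gamma(α+Σx, β+Σt) = Gamma(108, 32).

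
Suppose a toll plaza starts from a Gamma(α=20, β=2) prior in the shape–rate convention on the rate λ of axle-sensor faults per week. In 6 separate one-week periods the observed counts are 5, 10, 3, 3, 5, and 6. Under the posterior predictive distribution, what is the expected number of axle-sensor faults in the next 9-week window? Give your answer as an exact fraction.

Total count: 5 + 10 + 3 + 3 + 5 + 6 = 32.
Total exposure: 6 weeks.
Conjugate update: add total count to the shape and total exposure to the rate, giving Gamma(52, 8).
Predictive mean over a 9-week window = T·E[λ|data] = 9·52/8 = 117/2.

117/2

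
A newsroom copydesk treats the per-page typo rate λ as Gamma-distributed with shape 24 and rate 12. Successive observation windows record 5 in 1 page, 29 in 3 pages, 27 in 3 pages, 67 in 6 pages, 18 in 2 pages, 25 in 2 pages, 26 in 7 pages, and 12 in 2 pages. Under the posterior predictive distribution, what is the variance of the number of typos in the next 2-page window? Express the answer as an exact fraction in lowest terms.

4660/361

Total count: 5 + 29 + 27 + 67 + 18 + 25 + 26 + 12 = 209.
Total exposure: 1 + 3 + 3 + 6 + 2 + 2 + 7 + 2 = 26 pages.
The Gamma prior is conjugate for the Poisson rate, so λ | data ~ Gamma(24+209, 12+26) = Gamma(233, 38).
The posterior predictive for a window of length T is Negative Binomial with variance T·α'·(β'+T)/β'² = 2·233·40/1444 = 4660/361.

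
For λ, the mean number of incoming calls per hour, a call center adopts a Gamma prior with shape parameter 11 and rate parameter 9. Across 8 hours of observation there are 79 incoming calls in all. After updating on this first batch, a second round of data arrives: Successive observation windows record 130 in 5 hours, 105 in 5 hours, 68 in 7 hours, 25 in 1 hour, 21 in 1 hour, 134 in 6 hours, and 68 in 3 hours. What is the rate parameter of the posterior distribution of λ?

Total count 79 over total exposure 8 hours.
After the first batch: Gamma(11 + 79, 9 + 8) = Gamma(90, 17).
Total count: 130 + 105 + 68 + 25 + 21 + 134 + 68 = 551.
Total exposure: 5 + 5 + 7 + 1 + 1 + 6 + 3 = 28 hours.
After the second batch: Gamma(90 + 551, 17 + 28) = Gamma(641, 45).

45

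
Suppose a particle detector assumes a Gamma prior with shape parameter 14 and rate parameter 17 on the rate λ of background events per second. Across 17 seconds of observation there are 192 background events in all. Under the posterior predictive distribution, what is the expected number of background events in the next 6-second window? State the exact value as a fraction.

Total count 192 over total exposure 17 seconds.
The Gamma prior is conjugate for the Poisson rate, so λ | data ~ Gamma(14+192, 17+17) = Gamma(206, 34).
Predictive mean over a 6-second window = T·E[λ|data] = 6·206/34 = 618/17.

618/17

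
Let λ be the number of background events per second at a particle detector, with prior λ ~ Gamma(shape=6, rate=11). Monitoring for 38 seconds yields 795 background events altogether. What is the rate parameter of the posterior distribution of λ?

Total count 795 over total exposure 38 seconds.
Gamma(α, β) with Poisson data over total exposure Σt gives posterior Gamma(α+Σx, β+Σt) = Gamma(801, 49).

49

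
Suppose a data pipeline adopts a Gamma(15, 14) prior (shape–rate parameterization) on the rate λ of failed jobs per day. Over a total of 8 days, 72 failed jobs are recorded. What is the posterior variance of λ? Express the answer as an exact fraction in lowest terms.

Total count 72 over total exposure 8 days.
Conjugate update: add total count to the shape and total exposure to the rate, giving Gamma(87, 22).
Posterior variance = α'/β'² = 87/484.

87/484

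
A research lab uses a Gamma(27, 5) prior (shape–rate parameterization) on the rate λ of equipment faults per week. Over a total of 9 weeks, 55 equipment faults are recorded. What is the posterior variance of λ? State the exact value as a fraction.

41/98

Total count 55 over total exposure 9 weeks.
By Gamma–Poisson conjugacy, the posterior is Gamma(α + Σx, β + Σt) = Gamma(27 + 55, 5 + 9) = Gamma(82, 14).
Posterior variance = α'/β'² = 82/196 = 41/98.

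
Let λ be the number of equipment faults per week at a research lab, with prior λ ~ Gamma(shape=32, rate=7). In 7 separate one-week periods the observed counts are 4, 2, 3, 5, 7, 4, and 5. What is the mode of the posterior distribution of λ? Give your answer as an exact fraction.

Total count: 4 + 2 + 3 + 5 + 7 + 4 + 5 = 30.
Total exposure: 7 weeks.
By Gamma–Poisson conjugacy, the posterior is Gamma(α + Σx, β + Σt) = Gamma(32 + 30, 7 + 7) = Gamma(62, 14).
Posterior mode = (α'−1)/β' = 61/14.

61/14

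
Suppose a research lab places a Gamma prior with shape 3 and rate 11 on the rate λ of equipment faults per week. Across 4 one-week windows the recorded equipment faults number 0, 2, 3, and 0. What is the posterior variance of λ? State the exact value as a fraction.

Total count: 0 + 2 + 3 + 0 = 5.
Total exposure: 4 weeks.
By Gamma–Poisson conjugacy, the posterior is Gamma(α + Σx, β + Σt) = Gamma(3 + 5, 11 + 4) = Gamma(8, 15).
Posterior variance = α'/β'² = 8/225.

8/225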